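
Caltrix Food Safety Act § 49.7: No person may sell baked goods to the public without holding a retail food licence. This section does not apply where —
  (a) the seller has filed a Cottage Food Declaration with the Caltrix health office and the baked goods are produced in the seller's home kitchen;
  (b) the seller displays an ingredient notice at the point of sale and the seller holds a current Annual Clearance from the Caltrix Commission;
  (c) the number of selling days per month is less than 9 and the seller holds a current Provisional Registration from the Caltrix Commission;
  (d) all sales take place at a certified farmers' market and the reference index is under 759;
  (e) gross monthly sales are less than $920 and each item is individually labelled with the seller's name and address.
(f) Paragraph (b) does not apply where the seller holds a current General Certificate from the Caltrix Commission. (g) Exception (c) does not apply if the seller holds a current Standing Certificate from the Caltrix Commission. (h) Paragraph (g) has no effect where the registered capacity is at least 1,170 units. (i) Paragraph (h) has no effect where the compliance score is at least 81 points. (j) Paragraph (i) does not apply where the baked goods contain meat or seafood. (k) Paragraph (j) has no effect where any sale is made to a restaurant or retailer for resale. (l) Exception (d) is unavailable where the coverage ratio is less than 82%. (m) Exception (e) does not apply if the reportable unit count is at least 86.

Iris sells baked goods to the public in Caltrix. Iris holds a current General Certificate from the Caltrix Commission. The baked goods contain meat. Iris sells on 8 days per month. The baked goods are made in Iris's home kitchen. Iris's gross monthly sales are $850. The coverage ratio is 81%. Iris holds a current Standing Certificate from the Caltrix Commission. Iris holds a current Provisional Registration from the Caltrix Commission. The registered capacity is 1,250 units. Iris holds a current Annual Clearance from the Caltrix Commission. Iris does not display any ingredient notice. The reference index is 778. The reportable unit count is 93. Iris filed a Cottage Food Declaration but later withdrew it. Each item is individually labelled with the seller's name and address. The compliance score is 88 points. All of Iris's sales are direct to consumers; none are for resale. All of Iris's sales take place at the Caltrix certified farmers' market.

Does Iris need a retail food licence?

No — exception (c) applies; Iris is not required to hold a retail food licence.

Exception (a) fails — the Cottage Food Declaration was withdrawn.
Exception (b) requires that the seller displays an ingredient notice at the point of sale; but no ingredient notice is displayed, so (b) is unavailable.
All of (c)'s requirements are met (the number of selling days per month is 8, less than the 9 limit; a current Provisional Registration is held). Under paragraphs (g)–(k): (g) is triggered (a current Standing Certificate is held), but is itself disapplied by (h): (h) is triggered — the registered capacity is 1,250 units, meeting the 1,170 units threshold. (i) operates (the compliance score is 88 points, meeting the 81 points threshold), but is itself disapplied by (j): (j) operates against (i): the baked goods contain meat. (k) is not engaged (no sales are for resale), so (j) stands. Exception (c) stands.
Exception (d) requires that the reference index is under 759; but the reference index is 778, not under 759, so (d) is unavailable.
Exception (e): gross monthly sales are $850, less than the $920 limit; items are individually labelled — every condition holds. But: (m) operates against (e): the reportable unit count is 93, meeting the 86 threshold. Exception (e) does not apply.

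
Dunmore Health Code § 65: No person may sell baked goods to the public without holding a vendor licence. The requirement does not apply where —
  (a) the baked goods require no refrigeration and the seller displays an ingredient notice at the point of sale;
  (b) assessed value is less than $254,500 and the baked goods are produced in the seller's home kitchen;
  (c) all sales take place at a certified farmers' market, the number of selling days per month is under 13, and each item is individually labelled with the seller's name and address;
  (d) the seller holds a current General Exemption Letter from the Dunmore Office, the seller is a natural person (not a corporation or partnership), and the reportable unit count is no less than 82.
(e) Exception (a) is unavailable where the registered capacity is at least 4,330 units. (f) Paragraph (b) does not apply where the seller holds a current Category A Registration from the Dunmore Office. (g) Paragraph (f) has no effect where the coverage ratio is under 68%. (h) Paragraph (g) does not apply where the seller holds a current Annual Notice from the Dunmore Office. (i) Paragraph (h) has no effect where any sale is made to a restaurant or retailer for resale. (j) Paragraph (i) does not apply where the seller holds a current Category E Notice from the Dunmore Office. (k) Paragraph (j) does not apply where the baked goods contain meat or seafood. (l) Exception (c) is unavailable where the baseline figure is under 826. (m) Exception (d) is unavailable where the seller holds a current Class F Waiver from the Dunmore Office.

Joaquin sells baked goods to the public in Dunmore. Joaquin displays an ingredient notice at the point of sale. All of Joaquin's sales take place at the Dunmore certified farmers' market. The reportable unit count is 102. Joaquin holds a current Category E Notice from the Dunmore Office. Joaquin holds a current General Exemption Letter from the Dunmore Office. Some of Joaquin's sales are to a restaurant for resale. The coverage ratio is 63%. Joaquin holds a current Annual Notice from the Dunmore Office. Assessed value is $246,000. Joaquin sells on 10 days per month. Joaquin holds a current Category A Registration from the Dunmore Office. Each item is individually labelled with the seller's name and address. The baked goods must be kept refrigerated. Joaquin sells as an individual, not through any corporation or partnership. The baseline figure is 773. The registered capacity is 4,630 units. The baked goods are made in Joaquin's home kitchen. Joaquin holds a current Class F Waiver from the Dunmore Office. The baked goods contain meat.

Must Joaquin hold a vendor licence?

No — exception (b) applies; Joaquin is not required to hold a vendor licence.

Exception (a) fails — the baked goods require refrigeration.
Exception (b)'s conditions are all satisfied: assessed value is $246,000, less than the $254,500 limit; the baked goods are home-kitchen produced. Considering the limiting provisions: (f) would limit (b) — a current Category A Registration is held — but (g) sets (f) aside: (g) applies — the coverage ratio is 63%, under the 68% limit. (h) would limit (g) — a current Annual Notice is held — but (i) sets (h) aside: (i) is engaged — some sales are to a restaurant for resale. (j) is triggered (a current Category E Notice is held), but is itself disapplied by (k): (k) applies — the baked goods contain meat. (b) remains available.
All of (c)'s requirements are met (all sales are at a certified farmers' market; the number of selling days per month is 10, under the 13 limit; items are individually labelled). Turning to paragraph (l): (l) is engaged — the baseline figure is 773, under the 826 limit. So (c) is unavailable.
Exception (d)'s conditions are all satisfied: a current General Exemption Letter is held; the seller is a natural person; the reportable unit count is 102, meeting the 82 threshold. But applying paragraph (m): (m) is engaged — a current Class F Waiver is held. (d) is therefore removed.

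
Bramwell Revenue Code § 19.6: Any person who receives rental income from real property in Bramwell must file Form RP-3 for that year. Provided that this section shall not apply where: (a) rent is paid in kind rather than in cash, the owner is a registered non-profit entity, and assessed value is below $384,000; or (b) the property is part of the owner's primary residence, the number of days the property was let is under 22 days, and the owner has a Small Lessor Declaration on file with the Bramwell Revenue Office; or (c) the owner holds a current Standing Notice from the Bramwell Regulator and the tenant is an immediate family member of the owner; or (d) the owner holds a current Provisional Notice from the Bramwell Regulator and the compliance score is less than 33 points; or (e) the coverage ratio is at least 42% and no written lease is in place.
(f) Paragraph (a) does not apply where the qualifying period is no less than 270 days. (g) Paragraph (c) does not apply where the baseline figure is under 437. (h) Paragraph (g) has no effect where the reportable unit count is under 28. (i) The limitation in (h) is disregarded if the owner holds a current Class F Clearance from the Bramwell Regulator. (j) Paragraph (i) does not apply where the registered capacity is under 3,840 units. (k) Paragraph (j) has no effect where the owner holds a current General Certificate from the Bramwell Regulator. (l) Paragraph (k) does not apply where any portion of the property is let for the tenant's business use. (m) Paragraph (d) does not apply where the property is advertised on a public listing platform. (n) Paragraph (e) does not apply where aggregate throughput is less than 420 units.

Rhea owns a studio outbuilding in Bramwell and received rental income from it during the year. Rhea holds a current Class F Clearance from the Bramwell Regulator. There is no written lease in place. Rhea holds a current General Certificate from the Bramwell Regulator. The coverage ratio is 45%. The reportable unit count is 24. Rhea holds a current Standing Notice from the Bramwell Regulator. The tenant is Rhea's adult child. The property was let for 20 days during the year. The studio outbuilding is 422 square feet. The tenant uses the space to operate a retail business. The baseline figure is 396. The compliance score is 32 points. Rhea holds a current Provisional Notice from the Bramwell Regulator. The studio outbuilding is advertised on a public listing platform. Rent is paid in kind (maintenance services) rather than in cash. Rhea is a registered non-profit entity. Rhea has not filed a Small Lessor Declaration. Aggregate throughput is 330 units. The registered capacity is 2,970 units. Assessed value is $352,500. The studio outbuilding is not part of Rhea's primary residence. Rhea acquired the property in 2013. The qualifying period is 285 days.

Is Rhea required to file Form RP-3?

Exception (a) is satisfied on its face — rent is paid in kind; Rhea is a registered non-profit; assessed value is $352,500, below the $384,000 limit. But applying paragraph (f): (f) applies — the qualifying period is 285 days, meeting the 270 days threshold. Exception (a) does not apply.
Exception (b) does not apply: the studio outbuilding is not part of the primary residence.
Exception (c): a current Standing Notice is held; the tenant is an immediate family member — every condition holds. As to paragraphs (g)–(l): (g) would limit (c) — the baseline figure is 396, under the 437 limit — but (h) sets (g) aside: (h) operates — the reportable unit count is 24, under the 28 limit. (i) would limit (h) — a current Class F Clearance is held — but (j) sets (i) aside: (j) operates against (i): the registered capacity is 2,970 units, under the 3,840 units limit. (k) operates (a current General Certificate is held), but is overridden by (l): (l) operates against (k): the space is let for business use. Exception (c) stands.
Exception (d) is satisfied on its face — a current Provisional Notice is held; the compliance score is 32 points, less than the 33 points limit. But: (m) operates against (d): the property is publicly advertised. So (d) is unavailable.
All of (e)'s requirements are met (the coverage ratio is 45%, meeting the 42% threshold; there is no written lease). However, paragraph (n) must be considered: (n) operates against (e): aggregate throughput is 330 units, less than the 420 units limit. (e) is therefore removed.

No — exception (c) applies; Rhea is not required to file Form RP-3.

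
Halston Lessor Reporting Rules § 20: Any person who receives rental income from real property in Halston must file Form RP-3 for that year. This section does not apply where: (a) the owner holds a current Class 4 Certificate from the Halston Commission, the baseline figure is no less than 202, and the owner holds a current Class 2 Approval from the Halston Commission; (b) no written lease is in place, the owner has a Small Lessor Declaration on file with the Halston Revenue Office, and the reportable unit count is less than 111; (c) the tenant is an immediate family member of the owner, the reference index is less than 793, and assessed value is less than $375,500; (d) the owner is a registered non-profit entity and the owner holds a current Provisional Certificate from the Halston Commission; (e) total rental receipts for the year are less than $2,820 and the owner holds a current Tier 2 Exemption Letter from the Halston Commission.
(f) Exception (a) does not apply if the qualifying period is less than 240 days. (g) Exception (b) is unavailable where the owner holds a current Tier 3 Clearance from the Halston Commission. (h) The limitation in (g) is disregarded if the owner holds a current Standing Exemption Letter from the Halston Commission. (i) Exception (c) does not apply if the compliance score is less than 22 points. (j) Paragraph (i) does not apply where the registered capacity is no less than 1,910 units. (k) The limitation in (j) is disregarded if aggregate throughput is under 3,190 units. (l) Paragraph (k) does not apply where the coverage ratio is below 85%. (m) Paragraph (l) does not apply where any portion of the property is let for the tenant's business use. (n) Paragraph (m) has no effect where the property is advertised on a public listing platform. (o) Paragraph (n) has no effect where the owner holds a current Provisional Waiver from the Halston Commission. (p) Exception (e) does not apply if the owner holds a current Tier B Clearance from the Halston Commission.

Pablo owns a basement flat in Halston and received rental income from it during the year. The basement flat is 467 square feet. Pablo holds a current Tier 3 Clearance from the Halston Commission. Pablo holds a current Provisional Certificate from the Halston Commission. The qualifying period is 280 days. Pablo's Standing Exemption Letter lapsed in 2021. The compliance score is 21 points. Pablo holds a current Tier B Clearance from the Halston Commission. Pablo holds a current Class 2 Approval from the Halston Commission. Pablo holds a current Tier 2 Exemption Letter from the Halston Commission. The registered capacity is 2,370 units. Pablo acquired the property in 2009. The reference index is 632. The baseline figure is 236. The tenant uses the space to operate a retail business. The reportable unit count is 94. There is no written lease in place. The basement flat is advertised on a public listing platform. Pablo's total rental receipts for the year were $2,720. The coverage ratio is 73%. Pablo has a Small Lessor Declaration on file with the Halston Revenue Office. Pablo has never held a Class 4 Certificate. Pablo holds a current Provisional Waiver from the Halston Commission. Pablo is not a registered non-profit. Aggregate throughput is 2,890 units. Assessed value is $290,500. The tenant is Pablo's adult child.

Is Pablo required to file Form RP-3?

Yes — Pablo must file Form RP-3.

Exception (a) requires that the owner holds a current Class 4 Certificate from the Halston Commission; but no current Class 4 Certificate is held, so (a) is unavailable.
Exception (b)'s conditions are all satisfied: there is no written lease; a Small Lessor Declaration is on file; the reportable unit count is 94, less than the 111 limit. Turning to paragraphs (g)–(h): (g) is engaged — a current Tier 3 Clearance is held. (h) is not triggered (no current Standing Exemption Letter is held), so (g) stands. Exception (b) does not apply.
Exception (c): the tenant is an immediate family member; the reference index is 632, less than the 793 limit; assessed value is $290,500, less than the $375,500 limit — every condition holds. But: (i) applies — the compliance score is 21 points, less than the 22 points limit. (j) would limit (i) — the registered capacity is 2,370 units, meeting the 1,910 units threshold — but (k) sets (j) aside: (k) operates against (j): aggregate throughput is 2,890 units, under the 3,190 units limit. (l) would limit (k) — the coverage ratio is 73%, below the 85% limit — but (m) sets (l) aside: (m) operates against (l): the space is let for business use. (n) would limit (m) — the property is publicly advertised — but (o) sets (n) aside: (o) applies — a current Provisional Waiver is held. (c) is therefore removed.
Exception (d) fails — Pablo is not a registered non-profit.
All of (e)'s requirements are met (total rental receipts for the year are $2,720, less than the $2,820 limit; a current Tier 2 Exemption Letter is held). Turning to paragraph (p): (p) is triggered — a current Tier B Clearance is held. (e) is therefore removed.
None of the exceptions is available; § 20 applies in full.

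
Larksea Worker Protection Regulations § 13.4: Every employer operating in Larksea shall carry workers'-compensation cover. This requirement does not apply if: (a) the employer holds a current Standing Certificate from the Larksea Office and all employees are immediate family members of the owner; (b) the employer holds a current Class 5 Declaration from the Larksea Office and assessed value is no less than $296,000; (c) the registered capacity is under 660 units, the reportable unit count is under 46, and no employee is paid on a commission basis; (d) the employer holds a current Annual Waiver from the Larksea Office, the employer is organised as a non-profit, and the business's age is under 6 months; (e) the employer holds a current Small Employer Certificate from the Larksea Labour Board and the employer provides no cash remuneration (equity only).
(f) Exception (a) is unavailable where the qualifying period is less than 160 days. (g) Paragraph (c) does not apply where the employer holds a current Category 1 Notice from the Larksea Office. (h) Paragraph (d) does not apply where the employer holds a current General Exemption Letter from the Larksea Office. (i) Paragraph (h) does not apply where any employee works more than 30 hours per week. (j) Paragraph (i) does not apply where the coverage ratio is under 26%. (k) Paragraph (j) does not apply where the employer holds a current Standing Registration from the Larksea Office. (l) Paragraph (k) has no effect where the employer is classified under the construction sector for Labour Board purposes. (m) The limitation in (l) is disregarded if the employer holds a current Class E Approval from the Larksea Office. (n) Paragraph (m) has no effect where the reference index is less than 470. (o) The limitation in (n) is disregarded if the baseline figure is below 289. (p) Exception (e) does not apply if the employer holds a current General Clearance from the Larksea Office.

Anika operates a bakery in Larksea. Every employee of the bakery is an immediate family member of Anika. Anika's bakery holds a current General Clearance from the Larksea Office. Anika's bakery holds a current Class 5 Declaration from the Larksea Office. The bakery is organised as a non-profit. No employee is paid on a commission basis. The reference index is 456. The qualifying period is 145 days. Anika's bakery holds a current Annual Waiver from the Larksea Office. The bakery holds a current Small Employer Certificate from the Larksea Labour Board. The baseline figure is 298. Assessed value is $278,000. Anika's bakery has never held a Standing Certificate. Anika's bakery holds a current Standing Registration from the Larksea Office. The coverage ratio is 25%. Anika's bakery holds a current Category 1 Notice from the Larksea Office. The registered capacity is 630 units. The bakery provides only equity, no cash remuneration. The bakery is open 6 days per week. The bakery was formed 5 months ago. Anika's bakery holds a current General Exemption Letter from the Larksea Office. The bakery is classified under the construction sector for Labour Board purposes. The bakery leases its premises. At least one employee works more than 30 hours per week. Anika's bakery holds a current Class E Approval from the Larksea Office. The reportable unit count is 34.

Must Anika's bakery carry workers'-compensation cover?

Yes — Anika's bakery must carry workers'-compensation cover.

Exception (a) does not apply: there is no Standing Certificate in force.
Exception (b) requires that assessed value is no less than $296,000; but assessed value is $278,000, short of $296,000, so (b) is unavailable.
Exception (c)'s conditions are all satisfied: the registered capacity is 630 units, under the 660 units limit; the reportable unit count is 34, under the 46 limit; no employee is paid on commission. But applying paragraph (g): (g) operates against (c): a current Category 1 Notice is held. So (c) is unavailable.
Exception (d) is satisfied on its face — a current Annual Waiver is held; the employer is a non-profit; the business's age is 5 months, under the 6 months limit. But: (h) operates against (d): a current General Exemption Letter is held. (i) applies (at least one employee exceeds 30 hours/week), but is overridden by (j): (j) is engaged — the coverage ratio is 25%, under the 26% limit. (k) would limit (j) — a current Standing Registration is held — but (l) sets (k) aside: (l) operates against (k): the bakery is classified under the construction sector. (m) applies (a current Class E Approval is held), but is overridden by (n): (n) is triggered — the reference index is 456, less than the 470 limit. (o), which would lift (n), does not operate here — the baseline figure is 298, not below 289. So (d) is unavailable.
Exception (e)'s conditions are all satisfied: a current Small Employer Certificate is held; remuneration is equity-only. However, paragraph (p) must be considered: (p) is engaged — a current General Clearance is held. So (e) is unavailable.
Every exception is unavailable, so the rule governs.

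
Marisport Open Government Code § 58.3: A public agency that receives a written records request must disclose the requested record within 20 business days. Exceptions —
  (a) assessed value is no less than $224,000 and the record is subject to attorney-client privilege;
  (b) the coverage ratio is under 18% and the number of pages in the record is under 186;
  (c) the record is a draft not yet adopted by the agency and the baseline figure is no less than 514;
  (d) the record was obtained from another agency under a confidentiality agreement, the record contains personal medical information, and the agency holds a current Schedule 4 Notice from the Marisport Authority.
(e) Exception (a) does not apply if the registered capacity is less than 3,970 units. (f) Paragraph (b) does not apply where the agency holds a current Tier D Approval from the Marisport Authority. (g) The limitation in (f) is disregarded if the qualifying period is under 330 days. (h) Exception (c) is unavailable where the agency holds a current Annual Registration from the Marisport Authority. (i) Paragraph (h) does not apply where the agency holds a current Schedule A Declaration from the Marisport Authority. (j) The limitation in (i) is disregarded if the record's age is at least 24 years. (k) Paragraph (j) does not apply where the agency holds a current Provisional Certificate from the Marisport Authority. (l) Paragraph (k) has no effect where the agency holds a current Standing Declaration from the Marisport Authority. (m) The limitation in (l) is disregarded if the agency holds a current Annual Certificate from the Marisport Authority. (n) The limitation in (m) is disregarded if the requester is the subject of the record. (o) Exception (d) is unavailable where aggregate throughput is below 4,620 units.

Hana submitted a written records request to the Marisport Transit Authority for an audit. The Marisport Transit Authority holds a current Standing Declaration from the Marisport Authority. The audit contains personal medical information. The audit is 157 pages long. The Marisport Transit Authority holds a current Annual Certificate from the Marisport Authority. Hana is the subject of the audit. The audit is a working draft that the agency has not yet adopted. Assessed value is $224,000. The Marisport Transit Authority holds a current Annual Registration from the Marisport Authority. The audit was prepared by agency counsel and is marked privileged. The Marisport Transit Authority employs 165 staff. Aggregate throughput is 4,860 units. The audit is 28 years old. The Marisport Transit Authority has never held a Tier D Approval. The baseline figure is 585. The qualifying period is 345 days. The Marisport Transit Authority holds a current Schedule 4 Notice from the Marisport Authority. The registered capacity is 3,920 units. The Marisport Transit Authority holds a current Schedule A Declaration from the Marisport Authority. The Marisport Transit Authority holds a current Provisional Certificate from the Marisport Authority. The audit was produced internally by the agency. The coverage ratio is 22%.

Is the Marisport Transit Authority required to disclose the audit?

Exception (a): assessed value is $224,000, meeting the $224,000 threshold; the audit is privileged — every condition holds. Turning to paragraph (e): (e) is engaged — the registered capacity is 3,920 units, less than the 3,970 units limit. (a) is therefore removed.
Exception (b) fails — the coverage ratio is 22%, not under 18%.
Exception (c)'s conditions are all satisfied: the audit is an unadopted draft; the baseline figure is 585, meeting the 514 threshold. However, paragraphs (h)–(n) must be considered: (h) operates against (c): a current Annual Registration is held. (i) would limit (h) — a current Schedule A Declaration is held — but (j) sets (i) aside: (j) operates against (i): the record's age is 28 years, meeting the 24 years threshold. (k) is engaged (a current Provisional Certificate is held), but is displaced by (l): (l) operates against (k): a current Standing Declaration is held. (m) would limit (l) — a current Annual Certificate is held — but (n) sets (m) aside: (n) is engaged — Hana is the subject of the audit. (c) is therefore removed.
Exception (d) fails — the audit was produced internally.
No exception is made out. the Marisport Transit Authority falls within the general rule.

Yes — the Marisport Transit Authority must disclose the audit.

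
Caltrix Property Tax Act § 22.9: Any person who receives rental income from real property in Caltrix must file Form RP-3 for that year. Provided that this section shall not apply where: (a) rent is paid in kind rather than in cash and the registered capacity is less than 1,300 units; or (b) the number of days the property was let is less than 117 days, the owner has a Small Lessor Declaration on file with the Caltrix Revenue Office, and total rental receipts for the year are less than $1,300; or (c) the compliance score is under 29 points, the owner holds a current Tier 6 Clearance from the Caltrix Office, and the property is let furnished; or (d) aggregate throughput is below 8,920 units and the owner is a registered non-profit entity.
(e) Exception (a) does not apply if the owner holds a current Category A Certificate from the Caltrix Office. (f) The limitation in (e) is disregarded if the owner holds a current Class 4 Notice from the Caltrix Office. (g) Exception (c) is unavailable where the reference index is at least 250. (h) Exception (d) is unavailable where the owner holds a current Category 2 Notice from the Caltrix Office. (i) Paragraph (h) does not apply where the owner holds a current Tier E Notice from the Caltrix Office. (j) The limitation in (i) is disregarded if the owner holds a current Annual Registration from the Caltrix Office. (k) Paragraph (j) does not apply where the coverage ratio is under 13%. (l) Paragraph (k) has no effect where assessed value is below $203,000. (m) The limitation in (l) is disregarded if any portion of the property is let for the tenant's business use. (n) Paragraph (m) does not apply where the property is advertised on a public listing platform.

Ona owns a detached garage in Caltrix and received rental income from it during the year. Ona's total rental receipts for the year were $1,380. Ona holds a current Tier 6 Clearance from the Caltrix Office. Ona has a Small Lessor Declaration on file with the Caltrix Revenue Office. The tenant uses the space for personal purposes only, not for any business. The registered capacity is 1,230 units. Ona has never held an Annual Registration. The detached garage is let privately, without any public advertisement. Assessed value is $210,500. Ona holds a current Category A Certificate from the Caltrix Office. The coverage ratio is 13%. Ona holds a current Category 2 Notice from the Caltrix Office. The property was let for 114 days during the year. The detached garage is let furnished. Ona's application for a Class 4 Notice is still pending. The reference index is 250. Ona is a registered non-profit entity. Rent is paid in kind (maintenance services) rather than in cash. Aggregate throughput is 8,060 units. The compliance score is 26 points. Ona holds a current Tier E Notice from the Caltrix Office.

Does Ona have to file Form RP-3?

No — exception (d) applies; Ona is not required to file Form RP-3.

Exception (a)'s conditions are all satisfied: rent is paid in kind; the registered capacity is 1,230 units, less than the 1,300 units limit. But: (e) operates against (a): a current Category A Certificate is held. (f) is inapplicable (the Class 4 Notice is not current), so (e) stands. Exception (a) does not apply.
Exception (b) does not apply: total rental receipts for the year are $1,380, not less than $1,300.
Exception (c)'s conditions are all satisfied: the compliance score is 26 points, under the 29 points limit; a current Tier 6 Clearance is held; the property is let furnished. However, paragraph (g) must be considered: (g) operates against (c): the reference index is 250, meeting the 250 threshold. So (c) is unavailable.
Exception (d)'s conditions are all satisfied: aggregate throughput is 8,060 units, below the 8,920 units limit; Ona is a registered non-profit. Considering the limiting provisions: (h) would limit (d) — a current Category 2 Notice is held — but (i) sets (h) aside: (i) operates against (h): a current Tier E Notice is held. (j) is not engaged (the Annual Registration is not current), so (i) stands. Exception (d) stands.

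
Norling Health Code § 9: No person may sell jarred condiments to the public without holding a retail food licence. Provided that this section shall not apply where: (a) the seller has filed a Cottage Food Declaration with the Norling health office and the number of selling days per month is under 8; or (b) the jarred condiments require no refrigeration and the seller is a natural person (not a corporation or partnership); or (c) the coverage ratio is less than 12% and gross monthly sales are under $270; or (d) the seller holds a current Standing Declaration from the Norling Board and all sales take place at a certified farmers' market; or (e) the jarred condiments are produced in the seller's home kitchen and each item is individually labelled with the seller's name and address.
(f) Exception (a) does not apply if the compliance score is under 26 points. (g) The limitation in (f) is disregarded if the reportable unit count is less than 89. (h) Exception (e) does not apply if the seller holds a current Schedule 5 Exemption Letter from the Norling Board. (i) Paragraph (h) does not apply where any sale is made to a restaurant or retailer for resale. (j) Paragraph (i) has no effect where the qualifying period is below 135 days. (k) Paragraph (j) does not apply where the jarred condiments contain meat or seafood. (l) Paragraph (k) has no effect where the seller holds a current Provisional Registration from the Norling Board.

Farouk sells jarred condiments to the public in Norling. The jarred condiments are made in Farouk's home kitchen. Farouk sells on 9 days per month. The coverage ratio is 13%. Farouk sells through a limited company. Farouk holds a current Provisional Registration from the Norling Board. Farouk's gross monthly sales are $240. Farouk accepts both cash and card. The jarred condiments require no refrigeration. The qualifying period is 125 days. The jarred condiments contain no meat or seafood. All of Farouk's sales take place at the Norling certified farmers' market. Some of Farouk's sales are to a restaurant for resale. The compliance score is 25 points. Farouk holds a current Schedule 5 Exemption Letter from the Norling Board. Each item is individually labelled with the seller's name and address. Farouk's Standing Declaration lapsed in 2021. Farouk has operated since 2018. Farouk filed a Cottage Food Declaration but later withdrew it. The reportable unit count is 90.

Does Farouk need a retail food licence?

Yes — Farouk must hold a retail food licence.

Exception (a) does not apply: the Cottage Food Declaration was withdrawn.
Exception (b) requires that the seller is a natural person (not a corporation or partnership); but the seller operates through a limited company, so (b) is unavailable.
Exception (c) fails — the coverage ratio is 13%, not less than 12%.
Exception (d) requires that the seller holds a current Standing Declaration from the Norling Board; but the Standing Declaration is not current, so (d) is unavailable.
Exception (e)'s conditions are all satisfied: the jarred condiments are home-kitchen produced; items are individually labelled. Turning to paragraphs (h)–(l): (h) operates against (e): a current Schedule 5 Exemption Letter is held. (i) applies (some sales are to a restaurant for resale), but is itself disapplied by (j): (j) applies — the qualifying period is 125 days, below the 135 days limit. (k), which would lift (j), does not operate here — the jarred condiments contain no meat or seafood. So (e) is unavailable.
Every exception is unavailable, so the rule governs.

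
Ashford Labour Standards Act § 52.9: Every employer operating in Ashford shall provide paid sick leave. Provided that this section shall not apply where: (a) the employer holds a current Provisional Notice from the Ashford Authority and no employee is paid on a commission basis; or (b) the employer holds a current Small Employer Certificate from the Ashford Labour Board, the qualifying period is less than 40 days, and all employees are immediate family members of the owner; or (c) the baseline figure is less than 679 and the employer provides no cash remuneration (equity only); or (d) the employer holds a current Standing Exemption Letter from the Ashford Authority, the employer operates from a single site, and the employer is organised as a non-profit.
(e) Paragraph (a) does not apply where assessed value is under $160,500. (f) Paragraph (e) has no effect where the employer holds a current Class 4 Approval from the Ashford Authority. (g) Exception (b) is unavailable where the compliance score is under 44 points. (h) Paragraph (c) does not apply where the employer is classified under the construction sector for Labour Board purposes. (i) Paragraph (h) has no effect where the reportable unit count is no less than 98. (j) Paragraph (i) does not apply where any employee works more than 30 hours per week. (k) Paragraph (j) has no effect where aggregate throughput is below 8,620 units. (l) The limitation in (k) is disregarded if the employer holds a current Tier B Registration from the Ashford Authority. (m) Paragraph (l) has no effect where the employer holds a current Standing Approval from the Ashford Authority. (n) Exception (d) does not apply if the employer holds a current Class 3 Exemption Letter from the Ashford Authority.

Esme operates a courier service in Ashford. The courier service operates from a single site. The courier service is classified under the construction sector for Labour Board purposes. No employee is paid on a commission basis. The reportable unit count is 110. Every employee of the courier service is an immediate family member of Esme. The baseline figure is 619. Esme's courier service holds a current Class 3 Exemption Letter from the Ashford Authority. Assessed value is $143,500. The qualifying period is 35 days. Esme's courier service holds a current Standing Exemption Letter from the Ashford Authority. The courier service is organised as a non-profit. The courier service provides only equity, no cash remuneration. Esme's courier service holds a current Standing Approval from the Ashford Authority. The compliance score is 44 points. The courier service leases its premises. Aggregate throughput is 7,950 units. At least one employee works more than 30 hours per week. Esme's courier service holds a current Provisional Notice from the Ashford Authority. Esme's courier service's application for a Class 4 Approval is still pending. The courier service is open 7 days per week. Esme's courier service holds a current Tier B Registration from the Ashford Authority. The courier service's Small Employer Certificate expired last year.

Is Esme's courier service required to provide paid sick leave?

Exception (a): a current Provisional Notice is held; no employee is paid on commission — every condition holds. But: (e) applies — assessed value is $143,500, under the $160,500 limit. (f), which would lift (e), does not operate here — the Class 4 Approval is not current. (a) is therefore removed.
Exception (b) requires that the employer holds a current Small Employer Certificate from the Ashford Labour Board; but the Small Employer Certificate has expired, so (b) is unavailable.
Exception (c): the baseline figure is 619, less than the 679 limit; remuneration is equity-only — every condition holds. Under paragraphs (h)–(m): (h) would limit (c) — the courier service is classified under the construction sector — but (i) sets (h) aside: (i) operates against (h): the reportable unit count is 110, meeting the 98 threshold. (j) applies (at least one employee exceeds 30 hours/week), but yields to (k): (k) operates against (j): aggregate throughput is 7,950 units, below the 8,620 units limit. (l) is triggered (a current Tier B Registration is held), but is displaced by (m): (m) is triggered — a current Standing Approval is held. (c) remains available.
Exception (d)'s conditions are all satisfied: a current Standing Exemption Letter is held; the employer operates from a single site; the employer is a non-profit. Turning to paragraph (n): (n) applies — a current Class 3 Exemption Letter is held. So (d) is unavailable.

No — exception (c) applies; Esme's courier service is not required to provide paid sick leave.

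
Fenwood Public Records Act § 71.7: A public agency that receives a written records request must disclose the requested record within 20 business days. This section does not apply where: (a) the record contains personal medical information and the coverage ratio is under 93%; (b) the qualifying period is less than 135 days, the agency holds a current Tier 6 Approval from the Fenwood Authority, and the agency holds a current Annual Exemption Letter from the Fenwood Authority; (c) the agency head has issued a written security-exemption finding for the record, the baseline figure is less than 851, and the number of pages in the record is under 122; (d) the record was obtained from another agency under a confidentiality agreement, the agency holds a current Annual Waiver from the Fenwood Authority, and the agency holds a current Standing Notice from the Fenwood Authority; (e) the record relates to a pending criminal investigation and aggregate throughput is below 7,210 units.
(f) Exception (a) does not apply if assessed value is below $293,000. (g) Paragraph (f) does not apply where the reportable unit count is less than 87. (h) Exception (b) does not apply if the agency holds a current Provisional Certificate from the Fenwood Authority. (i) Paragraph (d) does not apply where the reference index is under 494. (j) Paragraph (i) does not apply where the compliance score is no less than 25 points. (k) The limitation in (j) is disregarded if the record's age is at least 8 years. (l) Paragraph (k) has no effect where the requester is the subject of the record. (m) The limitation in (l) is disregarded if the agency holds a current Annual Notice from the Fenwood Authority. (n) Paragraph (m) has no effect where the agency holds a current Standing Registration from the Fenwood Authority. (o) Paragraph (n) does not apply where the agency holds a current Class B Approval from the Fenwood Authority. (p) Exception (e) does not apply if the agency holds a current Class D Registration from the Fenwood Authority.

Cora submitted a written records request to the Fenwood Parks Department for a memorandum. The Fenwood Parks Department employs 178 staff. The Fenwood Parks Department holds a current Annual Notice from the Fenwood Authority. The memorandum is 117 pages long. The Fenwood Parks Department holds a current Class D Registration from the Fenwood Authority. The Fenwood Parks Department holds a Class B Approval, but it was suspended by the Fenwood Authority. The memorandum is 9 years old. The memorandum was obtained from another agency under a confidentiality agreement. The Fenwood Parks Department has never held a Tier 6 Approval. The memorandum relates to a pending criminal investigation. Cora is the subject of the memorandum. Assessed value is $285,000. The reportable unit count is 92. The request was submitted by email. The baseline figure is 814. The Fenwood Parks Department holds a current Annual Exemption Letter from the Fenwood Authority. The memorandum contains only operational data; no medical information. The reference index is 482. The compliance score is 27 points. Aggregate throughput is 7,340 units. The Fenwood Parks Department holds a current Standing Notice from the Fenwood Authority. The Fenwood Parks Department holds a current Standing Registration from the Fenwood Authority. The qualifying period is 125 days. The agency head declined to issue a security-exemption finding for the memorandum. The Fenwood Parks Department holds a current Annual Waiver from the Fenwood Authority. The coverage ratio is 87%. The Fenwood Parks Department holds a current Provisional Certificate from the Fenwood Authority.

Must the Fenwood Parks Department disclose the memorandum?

No — exception (d) applies; the Fenwood Parks Department is not required to disclose the memorandum.

Exception (a) requires that the record contains personal medical information; but the memorandum contains only operational data, so (a) is unavailable.
Exception (b) fails — there is no Tier 6 Approval in force.
Exception (c) fails — the agency head declined to issue a security-exemption finding.
All of (d)'s requirements are met (the memorandum was obtained under a confidentiality agreement; a current Annual Waiver is held; a current Standing Notice is held). Considering the limiting provisions: (i) would limit (d) — the reference index is 482, under the 494 limit — but (j) sets (i) aside: (j) operates against (i): the compliance score is 27 points, meeting the 25 points threshold. (k) would limit (j) — the record's age is 9 years, meeting the 8 years threshold — but (l) sets (k) aside: (l) operates against (k): Cora is the subject of the memorandum. (m) would limit (l) — a current Annual Notice is held — but (n) sets (m) aside: (n) operates against (m): a current Standing Registration is held. (o), which would lift (n), is not triggered — there is no Class B Approval in force. So (d) applies.
Exception (e) requires that aggregate throughput is below 7,210 units; but aggregate throughput is 7,340 units, not below 7,210 units, so (e) is unavailable.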